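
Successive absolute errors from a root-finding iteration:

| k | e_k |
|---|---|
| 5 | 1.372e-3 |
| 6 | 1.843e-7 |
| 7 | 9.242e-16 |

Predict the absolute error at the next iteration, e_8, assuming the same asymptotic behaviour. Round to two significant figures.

1.5e-33

First estimate the order: p ≈ ln(e_7/e_6) / ln(e_6/e_5) = ln(9.242e-16/1.843e-7)/ln(1.843e-7/1.372e-3) = ln(5.01465e-09)/ln(0.000134329) ≈ 2.1436.
Then e_8 ≈ e_7·(e_7/e_6)^p = 9.242e-16·(5.01465e-09)^2.1436 = 9.242e-16·1.61672e-18 ≈ 1.494e-33.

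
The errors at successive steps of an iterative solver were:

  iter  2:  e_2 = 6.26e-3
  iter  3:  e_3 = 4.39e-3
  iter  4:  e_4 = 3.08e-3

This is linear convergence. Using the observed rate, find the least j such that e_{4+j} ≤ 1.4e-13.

Rate ρ ≈ e_4/e_3 = 3.08e-3/4.39e-3 = 0.7016.
After j more steps, e_{4+j} ≈ 3.08e-3·ρ^j; need ρ^j ≤ 1.4e-13/3.08e-3 = 4.54545e-11.
j ≥ ln(4.54545e-11)/ln(0.7016) = -23.8143/-0.35439 = 67.198.
So 68 more iterations are needed.

68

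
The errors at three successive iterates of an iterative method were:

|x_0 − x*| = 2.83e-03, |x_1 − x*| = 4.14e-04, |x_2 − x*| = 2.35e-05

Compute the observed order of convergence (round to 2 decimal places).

p ≈ ln(|x_2 − x*|/|x_1 − x*|) / ln(|x_1 − x*|/|x_0 − x*|)
  = ln(2.35e-05/4.14e-04) / ln(4.14e-04/2.83e-03)
  = ln(0.0567633) / ln(0.14629)
  = -2.86887 / -1.92216 ≈ 1.49252

1.49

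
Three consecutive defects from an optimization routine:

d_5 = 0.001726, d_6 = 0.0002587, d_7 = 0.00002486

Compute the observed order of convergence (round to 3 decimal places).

1.234

p ≈ ln(d_7/d_6) / ln(d_6/d_5)
  = ln(0.00002486/0.0002587) / ln(0.0002587/0.001726)
  = ln(0.0960959) / ln(0.149884)
  = -2.342409 / -1.897894 ≈ 1.234215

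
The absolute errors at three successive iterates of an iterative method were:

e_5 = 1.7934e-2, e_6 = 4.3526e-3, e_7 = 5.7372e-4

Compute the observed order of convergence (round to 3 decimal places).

p ≈ ln(e_7/e_6) / ln(e_6/e_5)
  = ln(5.7372e-4/4.3526e-3) / ln(4.3526e-3/1.7934e-2)
  = ln(0.131811) / ln(0.242701)
  = -2.026386 / -1.415925 ≈ 1.431139

1.431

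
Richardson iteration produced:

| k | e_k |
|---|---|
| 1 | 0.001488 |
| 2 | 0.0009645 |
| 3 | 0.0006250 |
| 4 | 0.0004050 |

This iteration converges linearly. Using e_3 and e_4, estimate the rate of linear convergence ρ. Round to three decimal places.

ρ ≈ e_4/e_3 = 0.0004050/0.0006250 = 0.64800

0.648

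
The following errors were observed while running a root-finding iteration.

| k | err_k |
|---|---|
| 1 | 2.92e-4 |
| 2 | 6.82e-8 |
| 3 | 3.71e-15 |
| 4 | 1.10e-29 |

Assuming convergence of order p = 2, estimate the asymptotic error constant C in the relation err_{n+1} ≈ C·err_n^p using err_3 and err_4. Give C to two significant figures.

C ≈ err_4 / err_3^2
  = 1.10e-29 / (3.71e-15)^2
  = 1.10e-29 / 1.37641e-29 ≈ 0.79918

0.80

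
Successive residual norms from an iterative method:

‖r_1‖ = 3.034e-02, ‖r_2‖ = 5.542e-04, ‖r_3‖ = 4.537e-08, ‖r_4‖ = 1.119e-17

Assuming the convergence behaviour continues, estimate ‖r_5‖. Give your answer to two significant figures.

2.9e-40

First estimate the order: p ≈ ln(‖r_4‖/‖r_3‖) / ln(‖r_3‖/‖r_2‖) = ln(1.119e-17/4.537e-08)/ln(4.537e-08/5.542e-04) = ln(2.46639e-10)/ln(8.18658e-05) ≈ 2.3509.
Then ‖r_5‖ ≈ ‖r_4‖·(‖r_4‖/‖r_3‖)^p = 1.119e-17·(2.46639e-10)^2.3509 = 1.119e-17·2.58641e-23 ≈ 2.894e-40.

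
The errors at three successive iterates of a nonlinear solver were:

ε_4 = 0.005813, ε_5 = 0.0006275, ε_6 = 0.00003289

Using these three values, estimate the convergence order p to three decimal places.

p ≈ ln(ε_6/ε_5) / ln(ε_5/ε_4)
  = ln(0.00003289/0.0006275) / ln(0.0006275/0.005813)
  = ln(0.0524143) / ln(0.107948)
  = -2.948576 / -2.226106 ≈ 1.324544

1.325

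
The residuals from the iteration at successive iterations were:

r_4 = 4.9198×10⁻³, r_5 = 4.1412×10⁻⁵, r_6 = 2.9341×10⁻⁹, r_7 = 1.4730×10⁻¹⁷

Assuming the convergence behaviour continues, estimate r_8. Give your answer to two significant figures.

3.7e-34

First estimate the order: p ≈ ln(r_7/r_6) / ln(r_6/r_5) = ln(1.4730×10⁻¹⁷/2.9341×10⁻⁹)/ln(2.9341×10⁻⁹/4.1412×10⁻⁵) = ln(5.02028e-09)/ln(7.08514e-05) ≈ 2.0000.
Then r_8 ≈ r_7·(r_7/r_6)^p = 1.4730×10⁻¹⁷·(5.02028e-09)^2.0000 = 1.4730×10⁻¹⁷·2.52032e-17 ≈ 3.712e-34.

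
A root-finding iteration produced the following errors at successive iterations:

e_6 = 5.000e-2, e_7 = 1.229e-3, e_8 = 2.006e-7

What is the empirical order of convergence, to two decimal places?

2.35

p ≈ ln(e_8/e_7) / ln(e_7/e_6)
  = ln(2.006e-7/1.229e-3) / ln(1.229e-3/5.000e-2)
  = ln(0.000163222) / ln(0.02458)
  = -8.72040 / -3.70582 ≈ 2.35316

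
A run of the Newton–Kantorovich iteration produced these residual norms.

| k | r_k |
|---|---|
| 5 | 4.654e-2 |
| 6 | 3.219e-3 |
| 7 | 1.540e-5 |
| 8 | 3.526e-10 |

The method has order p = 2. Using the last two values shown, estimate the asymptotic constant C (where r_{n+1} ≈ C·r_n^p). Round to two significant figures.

C ≈ r_8 / r_7^2
  = 3.526e-10 / (1.540e-5)^2
  = 3.526e-10 / 2.3716e-10 ≈ 1.4868

1.5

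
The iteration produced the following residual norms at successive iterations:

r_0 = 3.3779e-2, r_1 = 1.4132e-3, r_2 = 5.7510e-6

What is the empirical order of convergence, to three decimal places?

1.734

p ≈ ln(r_2/r_1) / ln(r_1/r_0)
  = ln(5.7510e-6/1.4132e-3) / ln(1.4132e-3/3.3779e-2)
  = ln(0.00406949) / ln(0.0418366)
  = -5.504238 / -3.173984 ≈ 1.734173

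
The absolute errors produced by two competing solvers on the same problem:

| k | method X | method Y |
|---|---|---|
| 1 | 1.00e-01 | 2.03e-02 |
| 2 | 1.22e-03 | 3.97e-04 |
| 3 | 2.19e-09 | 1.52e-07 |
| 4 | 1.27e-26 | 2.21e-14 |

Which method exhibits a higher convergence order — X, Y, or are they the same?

Method X: p ≈ ln(1.27e-26/2.19e-09)/ln(2.19e-09/1.22e-03) ≈ 3.00.
Method Y: p ≈ ln(2.21e-14/1.52e-07)/ln(1.52e-07/3.97e-04) ≈ 2.00.
Method X has the higher order (≈3.0 vs ≈2.0).

X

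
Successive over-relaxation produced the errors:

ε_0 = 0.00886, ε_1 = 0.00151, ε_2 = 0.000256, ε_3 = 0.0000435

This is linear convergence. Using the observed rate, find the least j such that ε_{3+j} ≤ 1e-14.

13

Rate ρ ≈ ε_3/ε_2 = 0.0000435/0.000256 = 0.1699.
After j more steps, ε_{3+j} ≈ 0.0000435·ρ^j; need ρ^j ≤ 1e-14/0.0000435 = 2.29885e-10.
j ≥ ln(2.29885e-10)/ln(0.1699) = -22.1934/-1.77255 = 12.521.
So 13 more iterations are needed.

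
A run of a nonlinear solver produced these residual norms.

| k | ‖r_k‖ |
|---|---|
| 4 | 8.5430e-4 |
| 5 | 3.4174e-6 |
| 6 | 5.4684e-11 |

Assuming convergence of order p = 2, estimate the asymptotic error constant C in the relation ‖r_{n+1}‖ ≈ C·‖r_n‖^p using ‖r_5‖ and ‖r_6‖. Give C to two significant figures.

4.7

C ≈ ‖r_6‖ / ‖r_5‖^2
  = 5.4684e-11 / (3.4174e-6)^2
  = 5.4684e-11 / 1.16786e-11 ≈ 4.6824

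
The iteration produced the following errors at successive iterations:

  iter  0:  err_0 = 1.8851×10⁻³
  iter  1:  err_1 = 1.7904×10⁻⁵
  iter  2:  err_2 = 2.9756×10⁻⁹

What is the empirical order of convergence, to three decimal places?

1.869

p ≈ ln(err_2/err_1) / ln(err_1/err_0)
  = ln(2.9756×10⁻⁹/1.7904×10⁻⁵) / ln(1.7904×10⁻⁵/1.8851×10⁻³)
  = ln(0.000166197) / ln(0.00949764)
  = -8.702337 / -4.656712 ≈ 1.868773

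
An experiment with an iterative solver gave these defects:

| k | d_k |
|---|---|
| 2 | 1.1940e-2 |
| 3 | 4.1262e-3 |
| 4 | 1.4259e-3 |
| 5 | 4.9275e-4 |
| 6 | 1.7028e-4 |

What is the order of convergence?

Consecutive ratios: d_6/d_5 = 1.7028e-4/4.9275e-4 = 0.345571, d_5/d_4 = 4.9275e-4/1.4259e-3 = 0.345571.
p ≈ ln(0.345571)/ln(0.345571) = -1.0626/-1.0626 ≈ 1.00.
So the convergence is linear (order 1).

1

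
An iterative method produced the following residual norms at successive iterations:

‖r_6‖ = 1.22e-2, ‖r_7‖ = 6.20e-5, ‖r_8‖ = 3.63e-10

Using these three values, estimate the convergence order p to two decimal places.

2.28

p ≈ ln(‖r_8‖/‖r_7‖) / ln(‖r_7‖/‖r_6‖)
  = ln(3.63e-10/6.20e-5) / ln(6.20e-5/1.22e-2)
  = ln(5.85484e-06) / ln(0.00508197)
  = -12.04824 / -5.28206 ≈ 2.28097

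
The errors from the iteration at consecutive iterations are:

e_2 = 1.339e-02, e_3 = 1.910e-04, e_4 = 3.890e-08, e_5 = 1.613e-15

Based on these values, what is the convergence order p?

2

Consecutive ratios: e_5/e_4 = 1.613e-15/3.890e-08 = 4.14653e-08, e_4/e_3 = 3.890e-08/1.910e-04 = 0.000203665.
p ≈ ln(4.14653e-08)/ln(0.000203665) = -16.9984/-8.4990 ≈ 2.00.
So the convergence is quadratic (order 2).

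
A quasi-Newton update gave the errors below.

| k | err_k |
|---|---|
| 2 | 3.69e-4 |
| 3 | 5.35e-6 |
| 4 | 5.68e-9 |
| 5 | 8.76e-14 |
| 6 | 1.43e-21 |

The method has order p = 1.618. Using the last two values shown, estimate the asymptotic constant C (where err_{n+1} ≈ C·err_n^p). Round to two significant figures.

C ≈ err_6 / err_5^1.618
  = 1.43e-21 / (8.76e-14)^1.618
  = 1.43e-21 / 7.464e-22 ≈ 1.9159

1.9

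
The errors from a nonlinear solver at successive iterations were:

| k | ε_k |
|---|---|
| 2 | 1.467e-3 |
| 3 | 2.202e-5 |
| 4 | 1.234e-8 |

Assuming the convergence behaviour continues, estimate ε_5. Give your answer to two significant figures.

First estimate the order: p ≈ ln(ε_4/ε_3) / ln(ε_3/ε_2) = ln(1.234e-8/2.202e-5)/ln(2.202e-5/1.467e-3) = ln(0.0005604)/ln(0.0150102) ≈ 1.7830.
Then ε_5 ≈ ε_4·(ε_4/ε_3)^p = 1.234e-8·(0.0005604)^1.7830 = 1.234e-8·1.59431e-06 ≈ 1.967e-14.

2.0e-14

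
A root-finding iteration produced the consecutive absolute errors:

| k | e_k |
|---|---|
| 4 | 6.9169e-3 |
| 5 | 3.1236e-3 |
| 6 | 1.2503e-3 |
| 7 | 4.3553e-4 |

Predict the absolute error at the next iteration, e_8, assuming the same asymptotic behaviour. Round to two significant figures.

1.3e-4

First estimate the order: p ≈ ln(e_7/e_6) / ln(e_6/e_5) = ln(4.3553e-4/1.2503e-3)/ln(1.2503e-3/3.1236e-3) = ln(0.34834)/ln(0.400275) ≈ 1.1518.
Then e_8 ≈ e_7·(e_7/e_6)^p = 4.3553e-4·(0.34834)^1.1518 = 4.3553e-4·0.296811 ≈ 0.0001293.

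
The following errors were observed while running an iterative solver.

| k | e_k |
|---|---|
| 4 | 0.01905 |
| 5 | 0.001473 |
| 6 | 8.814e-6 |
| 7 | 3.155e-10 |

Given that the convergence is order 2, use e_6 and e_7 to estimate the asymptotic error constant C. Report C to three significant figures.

C ≈ e_7 / e_6^2
  = 3.155e-10 / (8.814e-6)^2
  = 3.155e-10 / 7.76866e-11 ≈ 4.0612

4.06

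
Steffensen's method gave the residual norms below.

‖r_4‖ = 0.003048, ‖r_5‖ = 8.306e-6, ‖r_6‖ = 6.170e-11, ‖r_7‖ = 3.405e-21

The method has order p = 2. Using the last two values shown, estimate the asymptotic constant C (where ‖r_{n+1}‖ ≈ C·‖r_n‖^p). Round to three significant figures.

C ≈ ‖r_7‖ / ‖r_6‖^2
  = 3.405e-21 / (6.170e-11)^2
  = 3.405e-21 / 3.80689e-21 ≈ 0.89443

0.894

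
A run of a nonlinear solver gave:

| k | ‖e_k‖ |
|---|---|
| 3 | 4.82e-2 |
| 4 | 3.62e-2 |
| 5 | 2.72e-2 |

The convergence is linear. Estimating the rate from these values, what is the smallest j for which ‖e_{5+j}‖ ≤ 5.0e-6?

31

Rate ρ ≈ ‖e_5‖/‖e_4‖ = 2.72e-2/3.62e-2 = 0.7514.
After j more steps, ‖e_{5+j}‖ ≈ 2.72e-2·ρ^j; need ρ^j ≤ 5.0e-6/2.72e-2 = 0.000183824.
j ≥ ln(0.000183824)/ln(0.7514) = -8.6015/-0.28582 = 30.094.
So 31 more iterations are needed.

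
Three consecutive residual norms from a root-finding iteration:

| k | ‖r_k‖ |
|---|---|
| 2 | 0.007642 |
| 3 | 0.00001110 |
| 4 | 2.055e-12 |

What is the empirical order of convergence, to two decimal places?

p ≈ ln(‖r_4‖/‖r_3‖) / ln(‖r_3‖/‖r_2‖)
  = ln(2.055e-12/0.00001110) / ln(0.00001110/0.007642)
  = ln(1.85135e-07) / ln(0.0014525)
  = -15.50218 / -6.53447 ≈ 2.37237

2.37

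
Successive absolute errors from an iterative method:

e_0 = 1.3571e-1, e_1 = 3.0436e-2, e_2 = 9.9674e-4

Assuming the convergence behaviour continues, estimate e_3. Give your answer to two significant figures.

First estimate the order: p ≈ ln(e_2/e_1) / ln(e_1/e_0) = ln(9.9674e-4/3.0436e-2)/ln(3.0436e-2/1.3571e-1) = ln(0.0327487)/ln(0.224272) ≈ 2.2870.
Then e_3 ≈ e_2·(e_2/e_1)^p = 9.9674e-4·(0.0327487)^2.2870 = 9.9674e-4·0.000402021 ≈ 4.007e-07.

4.0e-7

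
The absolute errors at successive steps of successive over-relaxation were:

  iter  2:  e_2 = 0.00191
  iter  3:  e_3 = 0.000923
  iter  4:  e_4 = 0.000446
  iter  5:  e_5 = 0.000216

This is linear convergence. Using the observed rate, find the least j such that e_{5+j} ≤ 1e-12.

27

Rate ρ ≈ e_5/e_4 = 0.000216/0.000446 = 0.4843.
After j more steps, e_{5+j} ≈ 0.000216·ρ^j; need ρ^j ≤ 1e-12/0.000216 = 4.62963e-09.
j ≥ ln(4.62963e-09)/ln(0.4843) = -19.1908/-0.72505 = 26.468.
So 27 more iterations are needed.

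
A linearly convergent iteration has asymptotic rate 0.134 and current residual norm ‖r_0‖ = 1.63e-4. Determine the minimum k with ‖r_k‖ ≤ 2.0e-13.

After k steps, ‖r_k‖ ≈ 1.63e-4·0.134^k.
Need 0.134^k ≤ 2.0e-13/1.63e-4 = 1.22699e-09.
k ≥ ln(1.22699e-09)/ln(0.134) = -20.5187/-2.00992 = 10.209.
Smallest integer k = 11.

11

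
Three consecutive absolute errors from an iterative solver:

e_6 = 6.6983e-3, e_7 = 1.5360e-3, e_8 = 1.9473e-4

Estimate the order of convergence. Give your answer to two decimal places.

1.40

p ≈ ln(e_8/e_7) / ln(e_7/e_6)
  = ln(1.9473e-4/1.5360e-3) / ln(1.5360e-3/6.6983e-3)
  = ln(0.126777) / ln(0.229312)
  = -2.06533 / -1.47267 ≈ 1.40244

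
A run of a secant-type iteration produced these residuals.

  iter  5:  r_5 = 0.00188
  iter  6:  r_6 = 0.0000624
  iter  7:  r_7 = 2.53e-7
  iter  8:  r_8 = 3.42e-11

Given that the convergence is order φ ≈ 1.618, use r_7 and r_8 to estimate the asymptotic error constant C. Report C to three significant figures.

C ≈ r_8 / r_7^1.618
  = 3.42e-11 / (2.53e-7)^1.618
  = 3.42e-11 / 2.11958e-11 ≈ 1.6135

1.61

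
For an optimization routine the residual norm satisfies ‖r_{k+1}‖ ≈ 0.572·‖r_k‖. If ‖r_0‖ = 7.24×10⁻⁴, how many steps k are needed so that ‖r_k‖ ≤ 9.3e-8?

After k steps, ‖r_k‖ ≈ 7.24×10⁻⁴·0.572^k.
Need 0.572^k ≤ 9.3e-8/7.24×10⁻⁴ = 0.000128453.
k ≥ ln(0.000128453)/ln(0.572) = -8.9599/-0.55862 = 16.039.
Smallest integer k = 17.

17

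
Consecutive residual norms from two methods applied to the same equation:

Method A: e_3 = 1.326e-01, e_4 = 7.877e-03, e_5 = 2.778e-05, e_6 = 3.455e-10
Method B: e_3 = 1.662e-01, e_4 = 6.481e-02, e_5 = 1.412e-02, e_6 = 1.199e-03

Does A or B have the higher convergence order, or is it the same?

A

Method A: p ≈ ln(3.455e-10/2.778e-05)/ln(2.778e-05/7.877e-03) ≈ 2.00.
Method B: p ≈ ln(1.199e-03/1.412e-02)/ln(1.412e-02/6.481e-02) ≈ 1.62.
Method A has the higher order (≈2.0 vs ≈1.6).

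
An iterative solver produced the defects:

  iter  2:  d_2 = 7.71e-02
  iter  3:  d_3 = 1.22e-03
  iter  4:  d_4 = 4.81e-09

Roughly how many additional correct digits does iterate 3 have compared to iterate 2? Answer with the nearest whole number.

2

Digits gained ≈ log₁₀(d_2/d_3) = log₁₀(7.71e-02/1.22e-03) = log₁₀(63.1967) ≈ 1.801.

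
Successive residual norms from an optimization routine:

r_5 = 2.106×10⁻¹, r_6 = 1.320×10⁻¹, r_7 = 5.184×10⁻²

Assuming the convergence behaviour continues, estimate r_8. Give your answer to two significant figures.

8.0e-3

First estimate the order: p ≈ ln(r_7/r_6) / ln(r_6/r_5) = ln(5.184×10⁻²/1.320×10⁻¹)/ln(1.320×10⁻¹/2.106×10⁻¹) = ln(0.392727)/ln(0.626781) ≈ 2.0007.
Then r_8 ≈ r_7·(r_7/r_6)^p = 5.184×10⁻²·(0.392727)^2.0007 = 5.184×10⁻²·0.154134 ≈ 0.00799.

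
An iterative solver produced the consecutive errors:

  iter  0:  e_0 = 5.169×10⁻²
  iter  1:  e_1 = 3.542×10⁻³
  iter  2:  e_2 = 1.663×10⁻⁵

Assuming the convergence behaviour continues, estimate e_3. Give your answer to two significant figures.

3.7e-10

First estimate the order: p ≈ ln(e_2/e_1) / ln(e_1/e_0) = ln(1.663×10⁻⁵/3.542×10⁻³)/ln(3.542×10⁻³/5.169×10⁻²) = ln(0.00469509)/ln(0.0685239) ≈ 2.0000.
Then e_3 ≈ e_2·(e_2/e_1)^p = 1.663×10⁻⁵·(0.00469509)^2.0000 = 1.663×10⁻⁵·2.20439e-05 ≈ 3.666e-10.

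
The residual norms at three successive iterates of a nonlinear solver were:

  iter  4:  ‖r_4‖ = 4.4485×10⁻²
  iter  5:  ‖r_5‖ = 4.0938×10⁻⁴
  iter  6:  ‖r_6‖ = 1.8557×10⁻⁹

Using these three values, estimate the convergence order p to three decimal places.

p ≈ ln(‖r_6‖/‖r_5‖) / ln(‖r_5‖/‖r_4‖)
  = ln(1.8557×10⁻⁹/4.0938×10⁻⁴) / ln(4.0938×10⁻⁴/4.4485×10⁻²)
  = ln(4.53295e-06) / ln(0.00920265)
  = -12.304138 / -4.688264 ≈ 2.624455

2.624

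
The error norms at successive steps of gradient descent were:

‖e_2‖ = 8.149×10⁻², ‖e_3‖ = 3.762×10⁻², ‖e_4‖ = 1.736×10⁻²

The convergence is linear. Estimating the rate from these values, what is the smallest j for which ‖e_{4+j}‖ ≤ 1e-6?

13

Rate ρ ≈ ‖e_4‖/‖e_3‖ = 1.736×10⁻²/3.762×10⁻² = 0.4615.
After j more steps, ‖e_{4+j}‖ ≈ 1.736×10⁻²·ρ^j; need ρ^j ≤ 1e-6/1.736×10⁻² = 5.76037e-05.
j ≥ ln(5.76037e-05)/ln(0.4615) = -9.7619/-0.77327 = 12.624.
So 13 more iterations are needed.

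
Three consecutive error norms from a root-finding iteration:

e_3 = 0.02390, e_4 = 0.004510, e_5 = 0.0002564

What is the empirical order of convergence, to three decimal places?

p ≈ ln(e_5/e_4) / ln(e_4/e_3)
  = ln(0.0002564/0.004510) / ln(0.004510/0.02390)
  = ln(0.0568514) / ln(0.188703)
  = -2.867314 / -1.667581 ≈ 1.719445

1.719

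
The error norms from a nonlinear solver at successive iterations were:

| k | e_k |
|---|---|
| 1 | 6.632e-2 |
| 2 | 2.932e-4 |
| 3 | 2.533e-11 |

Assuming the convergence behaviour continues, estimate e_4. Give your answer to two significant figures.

1.6e-32

First estimate the order: p ≈ ln(e_3/e_2) / ln(e_2/e_1) = ln(2.533e-11/2.932e-4)/ln(2.932e-4/6.632e-2) = ln(8.63915e-08)/ln(0.00442099) ≈ 3.0000.
Then e_4 ≈ e_3·(e_3/e_2)^p = 2.533e-11·(8.63915e-08)^3.0000 = 2.533e-11·6.44782e-22 ≈ 1.633e-32.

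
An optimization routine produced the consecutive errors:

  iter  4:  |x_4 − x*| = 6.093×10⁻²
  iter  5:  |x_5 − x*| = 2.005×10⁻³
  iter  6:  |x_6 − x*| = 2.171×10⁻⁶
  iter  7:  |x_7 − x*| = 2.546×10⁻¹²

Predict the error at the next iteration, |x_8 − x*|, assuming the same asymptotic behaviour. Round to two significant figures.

3.5e-24

First estimate the order: p ≈ ln(|x_7 − x*|/|x_6 − x*|) / ln(|x_6 − x*|/|x_5 − x*|) = ln(2.546×10⁻¹²/2.171×10⁻⁶)/ln(2.171×10⁻⁶/2.005×10⁻³) = ln(1.17273e-06)/ln(0.00108279) ≈ 2.0000.
Then |x_8 − x*| ≈ |x_7 − x*|·(|x_7 − x*|/|x_6 − x*|)^p = 2.546×10⁻¹²·(1.17273e-06)^2.0000 = 2.546×10⁻¹²·1.3753e-12 ≈ 3.502e-24.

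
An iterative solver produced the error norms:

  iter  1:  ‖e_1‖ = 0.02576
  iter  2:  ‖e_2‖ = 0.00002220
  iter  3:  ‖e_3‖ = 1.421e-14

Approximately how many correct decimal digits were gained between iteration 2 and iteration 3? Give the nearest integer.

Digits gained ≈ log₁₀(‖e_2‖/‖e_3‖) = log₁₀(0.00002220/1.421e-14) = log₁₀(1.56228e+09) ≈ 9.194.

9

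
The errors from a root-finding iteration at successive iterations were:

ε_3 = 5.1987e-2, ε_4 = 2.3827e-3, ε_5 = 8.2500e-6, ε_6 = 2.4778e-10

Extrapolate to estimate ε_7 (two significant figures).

First estimate the order: p ≈ ln(ε_6/ε_5) / ln(ε_5/ε_4) = ln(2.4778e-10/8.2500e-6)/ln(8.2500e-6/2.3827e-3) = ln(3.00339e-05)/ln(0.00346246) ≈ 1.8379.
Then ε_7 ≈ ε_6·(ε_6/ε_5)^p = 2.4778e-10·(3.00339e-05)^1.8379 = 2.4778e-10·4.87868e-09 ≈ 1.209e-18.

1.2e-18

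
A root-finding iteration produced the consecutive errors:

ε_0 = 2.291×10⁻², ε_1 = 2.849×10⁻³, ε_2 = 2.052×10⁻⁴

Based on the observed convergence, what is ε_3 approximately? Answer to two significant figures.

7.4e-6

First estimate the order: p ≈ ln(ε_2/ε_1) / ln(ε_1/ε_0) = ln(2.052×10⁻⁴/2.849×10⁻³)/ln(2.849×10⁻³/2.291×10⁻²) = ln(0.0720253)/ln(0.124356) ≈ 1.2620.
Then ε_3 ≈ ε_2·(ε_2/ε_1)^p = 2.052×10⁻⁴·(0.0720253)^1.2620 = 2.052×10⁻⁴·0.0361532 ≈ 7.419e-06.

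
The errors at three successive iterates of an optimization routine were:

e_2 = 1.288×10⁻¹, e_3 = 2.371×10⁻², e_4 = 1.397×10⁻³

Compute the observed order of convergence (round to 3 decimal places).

1.673

p ≈ ln(e_4/e_3) / ln(e_3/e_2)
  = ln(1.397×10⁻³/2.371×10⁻²) / ln(2.371×10⁻²/1.288×10⁻¹)
  = ln(0.0589203) / ln(0.184084)
  = -2.831570 / -1.692363 ≈ 1.673146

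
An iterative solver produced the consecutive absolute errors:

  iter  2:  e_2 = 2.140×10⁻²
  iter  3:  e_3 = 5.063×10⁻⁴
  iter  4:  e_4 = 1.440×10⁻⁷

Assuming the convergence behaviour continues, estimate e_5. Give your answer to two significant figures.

2.7e-15

First estimate the order: p ≈ ln(e_4/e_3) / ln(e_3/e_2) = ln(1.440×10⁻⁷/5.063×10⁻⁴)/ln(5.063×10⁻⁴/2.140×10⁻²) = ln(0.000284416)/ln(0.0236589) ≈ 2.1808.
Then e_5 ≈ e_4·(e_4/e_3)^p = 1.440×10⁻⁷·(0.000284416)^2.1808 = 1.440×10⁻⁷·1.84834e-08 ≈ 2.662e-15.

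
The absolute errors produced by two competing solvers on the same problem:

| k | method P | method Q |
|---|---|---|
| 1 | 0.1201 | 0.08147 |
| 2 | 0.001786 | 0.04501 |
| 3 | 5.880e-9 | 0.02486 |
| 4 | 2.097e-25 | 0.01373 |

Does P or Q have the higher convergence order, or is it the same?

Method P: p ≈ ln(2.097e-25/5.880e-9)/ln(5.880e-9/0.001786) ≈ 3.00.
Method Q: p ≈ ln(0.01373/0.02486)/ln(0.02486/0.04501) ≈ 1.00.
Method P has the higher order (≈3.0 vs ≈1.0).

P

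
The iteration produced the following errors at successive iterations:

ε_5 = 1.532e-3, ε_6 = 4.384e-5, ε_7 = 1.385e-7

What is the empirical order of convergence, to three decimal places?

p ≈ ln(ε_7/ε_6) / ln(ε_6/ε_5)
  = ln(1.385e-7/4.384e-5) / ln(4.384e-5/1.532e-3)
  = ln(0.00315922) / ln(0.0286162)
  = -5.757430 / -3.553782 ≈ 1.620085

1.620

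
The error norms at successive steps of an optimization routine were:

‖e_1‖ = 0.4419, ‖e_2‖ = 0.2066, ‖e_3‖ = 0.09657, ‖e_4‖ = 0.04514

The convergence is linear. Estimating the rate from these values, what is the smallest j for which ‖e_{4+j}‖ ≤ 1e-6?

15

Rate ρ ≈ ‖e_4‖/‖e_3‖ = 0.04514/0.09657 = 0.4674.
After j more steps, ‖e_{4+j}‖ ≈ 0.04514·ρ^j; need ρ^j ≤ 1e-6/0.04514 = 2.21533e-05.
j ≥ ln(2.21533e-05)/ln(0.4674) = -10.7175/-0.76057 = 14.091.
So 15 more iterations are needed.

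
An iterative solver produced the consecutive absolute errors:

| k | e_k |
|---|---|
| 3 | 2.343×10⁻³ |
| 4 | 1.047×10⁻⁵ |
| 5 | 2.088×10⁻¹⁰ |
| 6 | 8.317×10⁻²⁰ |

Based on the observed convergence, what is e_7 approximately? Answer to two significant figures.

First estimate the order: p ≈ ln(e_6/e_5) / ln(e_5/e_4) = ln(8.317×10⁻²⁰/2.088×10⁻¹⁰)/ln(2.088×10⁻¹⁰/1.047×10⁻⁵) = ln(3.98324e-10)/ln(1.99427e-05) ≈ 1.9999.
Then e_7 ≈ e_6·(e_6/e_5)^p = 8.317×10⁻²⁰·(3.98324e-10)^1.9999 = 8.317×10⁻²⁰·1.59006e-19 ≈ 1.322e-38.

1.3e-38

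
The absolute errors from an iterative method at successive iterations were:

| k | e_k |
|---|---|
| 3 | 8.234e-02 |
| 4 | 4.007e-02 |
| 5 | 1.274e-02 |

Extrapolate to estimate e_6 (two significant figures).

2.1e-3

First estimate the order: p ≈ ln(e_5/e_4) / ln(e_4/e_3) = ln(1.274e-02/4.007e-02)/ln(4.007e-02/8.234e-02) = ln(0.317944)/ln(0.486641) ≈ 1.5910.
Then e_6 ≈ e_5·(e_5/e_4)^p = 1.274e-02·(0.317944)^1.5910 = 1.274e-02·0.161525 ≈ 0.002058.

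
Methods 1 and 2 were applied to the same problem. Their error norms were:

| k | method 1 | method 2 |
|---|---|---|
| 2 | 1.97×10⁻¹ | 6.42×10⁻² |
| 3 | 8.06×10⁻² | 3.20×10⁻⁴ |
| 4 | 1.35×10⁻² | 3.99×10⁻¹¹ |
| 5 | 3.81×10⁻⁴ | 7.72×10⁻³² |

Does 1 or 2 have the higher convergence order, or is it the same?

Method 1: p ≈ ln(3.81×10⁻⁴/1.35×10⁻²)/ln(1.35×10⁻²/8.06×10⁻²) ≈ 2.00.
Method 2: p ≈ ln(7.72×10⁻³²/3.99×10⁻¹¹)/ln(3.99×10⁻¹¹/3.20×10⁻⁴) ≈ 3.00.
Method 2 has the higher order (≈3.0 vs ≈2.0).

2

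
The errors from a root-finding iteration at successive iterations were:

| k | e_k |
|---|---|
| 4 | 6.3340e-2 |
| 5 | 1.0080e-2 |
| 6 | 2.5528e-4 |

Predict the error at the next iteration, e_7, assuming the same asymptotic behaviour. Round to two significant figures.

1.6e-7

First estimate the order: p ≈ ln(e_6/e_5) / ln(e_5/e_4) = ln(2.5528e-4/1.0080e-2)/ln(1.0080e-2/6.3340e-2) = ln(0.0253254)/ln(0.159141) ≈ 2.0000.
Then e_7 ≈ e_6·(e_6/e_5)^p = 2.5528e-4·(0.0253254)^2.0000 = 2.5528e-4·0.000641376 ≈ 1.637e-07.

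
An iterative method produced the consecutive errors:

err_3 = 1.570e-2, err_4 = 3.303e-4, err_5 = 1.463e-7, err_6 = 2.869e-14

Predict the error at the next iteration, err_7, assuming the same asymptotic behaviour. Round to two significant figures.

First estimate the order: p ≈ ln(err_6/err_5) / ln(err_5/err_4) = ln(2.869e-14/1.463e-7)/ln(1.463e-7/3.303e-4) = ln(1.96104e-07)/ln(0.000442931) ≈ 2.0001.
Then err_7 ≈ err_6·(err_6/err_5)^p = 2.869e-14·(1.96104e-07)^2.0001 = 2.869e-14·3.83974e-14 ≈ 1.102e-27.

1.1e-27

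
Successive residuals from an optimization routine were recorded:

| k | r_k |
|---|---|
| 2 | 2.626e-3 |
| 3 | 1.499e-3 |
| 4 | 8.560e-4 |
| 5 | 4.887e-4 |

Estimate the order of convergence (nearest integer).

Consecutive ratios: r_5/r_4 = 4.887e-4/8.560e-4 = 0.570911, r_4/r_3 = 8.560e-4/1.499e-3 = 0.571047.
p ≈ ln(0.570911)/ln(0.571047) = -0.5605/-0.5603 ≈ 1.00.
So the convergence is linear (order 1).

1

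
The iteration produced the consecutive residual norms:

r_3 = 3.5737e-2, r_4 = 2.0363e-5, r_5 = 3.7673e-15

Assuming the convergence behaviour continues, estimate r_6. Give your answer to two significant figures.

First estimate the order: p ≈ ln(r_5/r_4) / ln(r_4/r_3) = ln(3.7673e-15/2.0363e-5)/ln(2.0363e-5/3.5737e-2) = ln(1.85007e-10)/ln(0.000569802) ≈ 3.0000.
Then r_6 ≈ r_5·(r_5/r_4)^p = 3.7673e-15·(1.85007e-10)^3.0000 = 3.7673e-15·6.33234e-30 ≈ 2.386e-44.

2.4e-44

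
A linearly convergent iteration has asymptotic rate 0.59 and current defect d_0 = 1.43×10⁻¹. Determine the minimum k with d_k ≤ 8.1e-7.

After k steps, d_k ≈ 1.43×10⁻¹·0.59^k.
Need 0.59^k ≤ 8.1e-7/1.43×10⁻¹ = 5.66434e-06.
k ≥ ln(5.66434e-06)/ln(0.59) = -12.0813/-0.52763 = 22.897.
Smallest integer k = 23.

23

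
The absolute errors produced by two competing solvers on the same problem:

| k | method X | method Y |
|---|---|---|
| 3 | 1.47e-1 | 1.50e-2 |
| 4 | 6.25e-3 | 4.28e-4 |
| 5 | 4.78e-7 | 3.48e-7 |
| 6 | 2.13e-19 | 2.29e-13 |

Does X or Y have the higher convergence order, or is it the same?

Method X: p ≈ ln(2.13e-19/4.78e-7)/ln(4.78e-7/6.25e-3) ≈ 3.00.
Method Y: p ≈ ln(2.29e-13/3.48e-7)/ln(3.48e-7/4.28e-4) ≈ 2.00.
Method X has the higher order (≈3.0 vs ≈2.0).

X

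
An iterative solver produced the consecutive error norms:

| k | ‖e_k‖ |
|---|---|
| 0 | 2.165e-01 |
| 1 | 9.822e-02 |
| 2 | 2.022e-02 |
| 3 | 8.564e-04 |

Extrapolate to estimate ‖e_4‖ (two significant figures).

First estimate the order: p ≈ ln(‖e_3‖/‖e_2‖) / ln(‖e_2‖/‖e_1‖) = ln(8.564e-04/2.022e-02)/ln(2.022e-02/9.822e-02) = ln(0.0423541)/ln(0.205864) ≈ 2.0004.
Then ‖e_4‖ ≈ ‖e_3‖·(‖e_3‖/‖e_2‖)^p = 8.564e-04·(0.0423541)^2.0004 = 8.564e-04·0.0017916 ≈ 1.534e-06.

1.5e-6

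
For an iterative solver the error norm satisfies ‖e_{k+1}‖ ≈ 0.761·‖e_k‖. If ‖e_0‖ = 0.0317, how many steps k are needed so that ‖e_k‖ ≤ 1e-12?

89

After k steps, ‖e_k‖ ≈ 0.0317·0.761^k.
Need 0.761^k ≤ 1e-12/0.0317 = 3.15457e-11.
k ≥ ln(3.15457e-11)/ln(0.761) = -24.1796/-0.27312 = 88.531.
Smallest integer k = 89.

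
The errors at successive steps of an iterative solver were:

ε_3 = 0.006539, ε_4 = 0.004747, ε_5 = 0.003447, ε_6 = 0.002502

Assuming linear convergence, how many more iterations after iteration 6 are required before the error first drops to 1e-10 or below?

54

Rate ρ ≈ ε_6/ε_5 = 0.002502/0.003447 = 0.7258.
After j more steps, ε_{6+j} ≈ 0.002502·ρ^j; need ρ^j ≤ 1e-10/0.002502 = 3.9968e-08.
j ≥ ln(3.9968e-08)/ln(0.7258) = -17.0352/-0.32048 = 53.155.
So 54 more iterations are needed.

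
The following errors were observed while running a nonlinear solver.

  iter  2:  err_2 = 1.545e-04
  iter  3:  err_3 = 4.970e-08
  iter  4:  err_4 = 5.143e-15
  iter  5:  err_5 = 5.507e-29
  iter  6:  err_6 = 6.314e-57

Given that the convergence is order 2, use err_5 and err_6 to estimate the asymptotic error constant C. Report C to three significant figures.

2.08

C ≈ err_6 / err_5^2
  = 6.314e-57 / (5.507e-29)^2
  = 6.314e-57 / 3.0327e-57 ≈ 2.082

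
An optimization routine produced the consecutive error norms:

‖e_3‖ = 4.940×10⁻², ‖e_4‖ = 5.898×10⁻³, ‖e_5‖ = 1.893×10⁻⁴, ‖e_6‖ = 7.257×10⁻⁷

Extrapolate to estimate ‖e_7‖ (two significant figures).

First estimate the order: p ≈ ln(‖e_6‖/‖e_5‖) / ln(‖e_5‖/‖e_4‖) = ln(7.257×10⁻⁷/1.893×10⁻⁴)/ln(1.893×10⁻⁴/5.898×10⁻³) = ln(0.0038336)/ln(0.0320956) ≈ 1.6179.
Then ‖e_7‖ ≈ ‖e_6‖·(‖e_6‖/‖e_5‖)^p = 7.257×10⁻⁷·(0.0038336)^1.6179 = 7.257×10⁻⁷·0.000123174 ≈ 8.939e-11.

8.9e-11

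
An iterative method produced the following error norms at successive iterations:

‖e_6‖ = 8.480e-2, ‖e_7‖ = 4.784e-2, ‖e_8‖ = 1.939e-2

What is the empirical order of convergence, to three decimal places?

1.578

p ≈ ln(‖e_8‖/‖e_7‖) / ln(‖e_7‖/‖e_6‖)
  = ln(1.939e-2/4.784e-2) / ln(4.784e-2/8.480e-2)
  = ln(0.405309) / ln(0.564151)
  = -0.903106 / -0.572433 ≈ 1.577662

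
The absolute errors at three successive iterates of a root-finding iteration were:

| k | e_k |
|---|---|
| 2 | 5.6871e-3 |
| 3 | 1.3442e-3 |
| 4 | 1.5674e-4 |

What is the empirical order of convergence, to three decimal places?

1.490

p ≈ ln(e_4/e_3) / ln(e_3/e_2)
  = ln(1.5674e-4/1.3442e-3) / ln(1.3442e-3/5.6871e-3)
  = ln(0.116605) / ln(0.236359)
  = -2.148963 / -1.442403 ≈ 1.489849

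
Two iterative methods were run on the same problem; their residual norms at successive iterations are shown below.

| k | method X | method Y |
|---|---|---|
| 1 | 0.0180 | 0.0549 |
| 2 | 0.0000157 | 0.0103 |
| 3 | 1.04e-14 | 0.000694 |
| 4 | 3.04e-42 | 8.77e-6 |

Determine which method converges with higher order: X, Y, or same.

X

Method X: p ≈ ln(3.04e-42/1.04e-14)/ln(1.04e-14/0.0000157) ≈ 3.00.
Method Y: p ≈ ln(8.77e-6/0.000694)/ln(0.000694/0.0103) ≈ 1.62.
Method X has the higher order (≈3.0 vs ≈1.6).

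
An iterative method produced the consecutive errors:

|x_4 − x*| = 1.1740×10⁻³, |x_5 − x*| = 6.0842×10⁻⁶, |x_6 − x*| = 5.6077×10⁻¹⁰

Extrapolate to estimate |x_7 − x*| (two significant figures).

First estimate the order: p ≈ ln(|x_6 − x*|/|x_5 − x*|) / ln(|x_5 − x*|/|x_4 − x*|) = ln(5.6077×10⁻¹⁰/6.0842×10⁻⁶)/ln(6.0842×10⁻⁶/1.1740×10⁻³) = ln(9.21682e-05)/ln(0.00518245) ≈ 1.7657.
Then |x_7 − x*| ≈ |x_6 − x*|·(|x_6 − x*|/|x_5 − x*|)^p = 5.6077×10⁻¹⁰·(9.21682e-05)^1.7657 = 5.6077×10⁻¹⁰·7.49309e-08 ≈ 4.202e-17.

4.2e-17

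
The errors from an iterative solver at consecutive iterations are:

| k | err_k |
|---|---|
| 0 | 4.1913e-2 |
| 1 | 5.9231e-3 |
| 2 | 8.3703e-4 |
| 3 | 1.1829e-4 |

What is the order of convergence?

Consecutive ratios: err_3/err_2 = 1.1829e-4/8.3703e-4 = 0.141321, err_2/err_1 = 8.3703e-4/5.9231e-3 = 0.141316.
p ≈ ln(0.141321)/ln(0.141316) = -1.9567/-1.9568 ≈ 1.00.
So the convergence is linear (order 1).

1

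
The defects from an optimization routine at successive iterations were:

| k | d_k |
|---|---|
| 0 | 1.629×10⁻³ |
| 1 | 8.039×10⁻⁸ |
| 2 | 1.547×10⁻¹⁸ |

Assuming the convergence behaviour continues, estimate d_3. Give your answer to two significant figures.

3.4e-45

First estimate the order: p ≈ ln(d_2/d_1) / ln(d_1/d_0) = ln(1.547×10⁻¹⁸/8.039×10⁻⁸)/ln(8.039×10⁻⁸/1.629×10⁻³) = ln(1.92437e-11)/ln(4.93493e-05) ≈ 2.4881.
Then d_3 ≈ d_2·(d_2/d_1)^p = 1.547×10⁻¹⁸·(1.92437e-11)^2.4881 = 1.547×10⁻¹⁸·2.17891e-27 ≈ 3.371e-45.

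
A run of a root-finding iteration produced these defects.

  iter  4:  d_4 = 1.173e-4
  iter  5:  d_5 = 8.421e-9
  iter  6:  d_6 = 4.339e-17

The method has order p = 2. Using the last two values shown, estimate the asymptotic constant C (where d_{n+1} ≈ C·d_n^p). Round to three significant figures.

0.612

C ≈ d_6 / d_5^2
  = 4.339e-17 / (8.421e-9)^2
  = 4.339e-17 / 7.09132e-17 ≈ 0.61187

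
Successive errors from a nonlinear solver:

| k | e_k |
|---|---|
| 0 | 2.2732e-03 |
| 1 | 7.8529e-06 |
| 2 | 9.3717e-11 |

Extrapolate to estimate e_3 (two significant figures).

First estimate the order: p ≈ ln(e_2/e_1) / ln(e_1/e_0) = ln(9.3717e-11/7.8529e-06)/ln(7.8529e-06/2.2732e-03) = ln(1.19341e-05)/ln(0.00345456) ≈ 2.0000.
Then e_3 ≈ e_2·(e_2/e_1)^p = 9.3717e-11·(1.19341e-05)^2.0000 = 9.3717e-11·1.42423e-10 ≈ 1.335e-20.

1.3e-20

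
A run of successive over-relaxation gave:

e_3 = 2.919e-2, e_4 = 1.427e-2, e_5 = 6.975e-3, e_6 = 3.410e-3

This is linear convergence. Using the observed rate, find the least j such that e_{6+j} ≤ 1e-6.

12

Rate ρ ≈ e_6/e_5 = 3.410e-3/6.975e-3 = 0.4889.
After j more steps, e_{6+j} ≈ 3.410e-3·ρ^j; need ρ^j ≤ 1e-6/3.410e-3 = 0.000293255.
j ≥ ln(0.000293255)/ln(0.4889) = -8.1345/-0.71560 = 11.367.
So 12 more iterations are needed.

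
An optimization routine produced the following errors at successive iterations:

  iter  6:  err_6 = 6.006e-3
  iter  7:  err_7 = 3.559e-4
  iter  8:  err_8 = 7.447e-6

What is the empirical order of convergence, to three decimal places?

p ≈ ln(err_8/err_7) / ln(err_7/err_6)
  = ln(7.447e-6/3.559e-4) / ln(3.559e-4/6.006e-3)
  = ln(0.0209244) / ln(0.0592574)
  = -3.866839 / -2.825865 ≈ 1.368374

1.368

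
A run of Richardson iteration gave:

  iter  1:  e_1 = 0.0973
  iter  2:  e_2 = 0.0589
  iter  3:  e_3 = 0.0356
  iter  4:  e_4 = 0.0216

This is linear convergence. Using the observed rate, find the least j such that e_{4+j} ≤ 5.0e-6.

Rate ρ ≈ e_4/e_3 = 0.0216/0.0356 = 0.6067.
After j more steps, e_{4+j} ≈ 0.0216·ρ^j; need ρ^j ≤ 5.0e-6/0.0216 = 0.000231481.
j ≥ ln(0.000231481)/ln(0.6067) = -8.3710/-0.49972 = 16.751.
So 17 more iterations are needed.

17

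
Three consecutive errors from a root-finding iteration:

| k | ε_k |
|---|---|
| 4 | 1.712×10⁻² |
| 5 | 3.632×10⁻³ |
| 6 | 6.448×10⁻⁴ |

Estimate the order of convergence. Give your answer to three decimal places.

1.115

p ≈ ln(ε_6/ε_5) / ln(ε_5/ε_4)
  = ln(6.448×10⁻⁴/3.632×10⁻³) / ln(3.632×10⁻³/1.712×10⁻²)
  = ln(0.177533) / ln(0.21215)
  = -1.728599 / -1.550462 ≈ 1.114893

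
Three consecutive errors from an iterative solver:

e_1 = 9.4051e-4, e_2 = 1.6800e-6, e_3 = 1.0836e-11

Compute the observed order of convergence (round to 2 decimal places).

1.89

p ≈ ln(e_3/e_2) / ln(e_2/e_1)
  = ln(1.0836e-11/1.6800e-6) / ln(1.6800e-6/9.4051e-4)
  = ln(6.45e-06) / ln(0.00178626)
  = -11.95143 / -6.32763 ≈ 1.88877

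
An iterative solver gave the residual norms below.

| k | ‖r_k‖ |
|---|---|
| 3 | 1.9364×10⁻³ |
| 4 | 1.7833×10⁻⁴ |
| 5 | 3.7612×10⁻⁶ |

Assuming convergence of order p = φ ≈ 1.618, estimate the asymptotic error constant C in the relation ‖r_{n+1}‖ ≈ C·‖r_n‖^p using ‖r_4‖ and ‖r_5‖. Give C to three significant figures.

C ≈ ‖r_5‖ / ‖r_4‖^1.618
  = 3.7612×10⁻⁶ / (1.7833×10⁻⁴)^1.618
  = 3.7612×10⁻⁶ / 8.59966e-07 ≈ 4.3737

4.37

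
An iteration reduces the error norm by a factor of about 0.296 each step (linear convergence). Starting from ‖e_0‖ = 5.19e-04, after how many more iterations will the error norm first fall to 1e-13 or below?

19

After k steps, ‖e_k‖ ≈ 5.19e-04·0.296^k.
Need 0.296^k ≤ 1e-13/5.19e-04 = 1.92678e-10.
k ≥ ln(1.92678e-10)/ln(0.296) = -22.3700/-1.21740 = 18.375.
Smallest integer k = 19.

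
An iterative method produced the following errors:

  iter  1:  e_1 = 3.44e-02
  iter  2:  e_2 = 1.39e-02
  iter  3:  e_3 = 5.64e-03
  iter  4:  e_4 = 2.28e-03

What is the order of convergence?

1

Consecutive ratios: e_4/e_3 = 2.28e-03/5.64e-03 = 0.404255, e_3/e_2 = 5.64e-03/1.39e-02 = 0.405755.
p ≈ ln(0.404255)/ln(0.405755) = -0.9057/-0.9020 ≈ 1.00.
So the convergence is linear (order 1).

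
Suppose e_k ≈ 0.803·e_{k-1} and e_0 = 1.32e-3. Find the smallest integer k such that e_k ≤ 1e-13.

After k steps, e_k ≈ 1.32e-3·0.803^k.
Need 0.803^k ≤ 1e-13/1.32e-3 = 7.57576e-11.
k ≥ ln(7.57576e-11)/ln(0.803) = -23.3035/-0.21940 = 106.215.
Smallest integer k = 107.

107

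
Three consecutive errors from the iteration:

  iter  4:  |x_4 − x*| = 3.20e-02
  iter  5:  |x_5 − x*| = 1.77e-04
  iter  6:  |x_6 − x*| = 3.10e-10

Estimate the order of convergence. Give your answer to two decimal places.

2.55

p ≈ ln(|x_6 − x*|/|x_5 − x*|) / ln(|x_5 − x*|/|x_4 − x*|)
  = ln(3.10e-10/1.77e-04) / ln(1.77e-04/3.20e-02)
  = ln(1.75141e-06) / ln(0.00553125)
  = -13.25509 / -5.19734 ≈ 2.55036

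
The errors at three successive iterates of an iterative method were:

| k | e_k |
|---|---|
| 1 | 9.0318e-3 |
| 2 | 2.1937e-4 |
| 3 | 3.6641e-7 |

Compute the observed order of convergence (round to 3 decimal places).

p ≈ ln(e_3/e_2) / ln(e_2/e_1)
  = ln(3.6641e-7/2.1937e-4) / ln(2.1937e-4/9.0318e-3)
  = ln(0.00167028) / ln(0.0242886)
  = -6.394764 / -3.717748 ≈ 1.720064

1.720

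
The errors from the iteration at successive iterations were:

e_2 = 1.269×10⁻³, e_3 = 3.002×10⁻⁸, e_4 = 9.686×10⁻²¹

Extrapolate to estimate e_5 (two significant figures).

First estimate the order: p ≈ ln(e_4/e_3) / ln(e_3/e_2) = ln(9.686×10⁻²¹/3.002×10⁻⁸)/ln(3.002×10⁻⁸/1.269×10⁻³) = ln(3.22652e-13)/ln(2.36564e-05) ≈ 2.7002.
Then e_5 ≈ e_4·(e_4/e_3)^p = 9.686×10⁻²¹·(3.22652e-13)^2.7002 = 9.686×10⁻²¹·1.86674e-34 ≈ 1.808e-54.

1.8e-54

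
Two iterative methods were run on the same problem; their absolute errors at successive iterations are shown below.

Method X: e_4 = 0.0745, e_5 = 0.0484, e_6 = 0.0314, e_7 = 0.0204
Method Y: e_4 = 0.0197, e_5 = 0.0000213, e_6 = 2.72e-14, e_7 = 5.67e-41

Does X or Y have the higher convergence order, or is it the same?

Method X: p ≈ ln(0.0204/0.0314)/ln(0.0314/0.0484) ≈ 1.00.
Method Y: p ≈ ln(5.67e-41/2.72e-14)/ln(2.72e-14/0.0000213) ≈ 3.00.
Method Y has the higher order (≈3.0 vs ≈1.0).

Y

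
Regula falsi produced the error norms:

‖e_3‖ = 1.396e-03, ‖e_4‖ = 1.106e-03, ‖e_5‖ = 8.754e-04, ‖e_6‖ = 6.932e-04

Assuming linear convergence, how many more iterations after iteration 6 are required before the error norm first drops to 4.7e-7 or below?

32

Rate ρ ≈ ‖e_6‖/‖e_5‖ = 6.932e-04/8.754e-04 = 0.7919.
After j more steps, ‖e_{6+j}‖ ≈ 6.932e-04·ρ^j; need ρ^j ≤ 4.7e-7/6.932e-04 = 0.000678015.
j ≥ ln(0.000678015)/ln(0.7919) = -7.2963/-0.23332 = 31.272.
So 32 more iterations are needed.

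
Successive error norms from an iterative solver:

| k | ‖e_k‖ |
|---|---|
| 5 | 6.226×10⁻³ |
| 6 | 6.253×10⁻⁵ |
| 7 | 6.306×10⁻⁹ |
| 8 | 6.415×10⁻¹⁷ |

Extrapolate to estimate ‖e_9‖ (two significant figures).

First estimate the order: p ≈ ln(‖e_8‖/‖e_7‖) / ln(‖e_7‖/‖e_6‖) = ln(6.415×10⁻¹⁷/6.306×10⁻⁹)/ln(6.306×10⁻⁹/6.253×10⁻⁵) = ln(1.01729e-08)/ln(0.000100848) ≈ 2.0000.
Then ‖e_9‖ ≈ ‖e_8‖·(‖e_8‖/‖e_7‖)^p = 6.415×10⁻¹⁷·(1.01729e-08)^2.0000 = 6.415×10⁻¹⁷·1.03488e-16 ≈ 6.639e-33.

6.6e-33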